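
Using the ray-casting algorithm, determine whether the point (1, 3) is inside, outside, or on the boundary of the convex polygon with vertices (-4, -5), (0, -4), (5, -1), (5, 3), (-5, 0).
The point (1, 3) lies strictly outside the polygon

Cast a horizontal ray to the right from the query point and count how many polygon edges it crosses (each edge strictly once or zero times, handled with the usual half-open convention). 
Parity of crossings → even ⇒ outside.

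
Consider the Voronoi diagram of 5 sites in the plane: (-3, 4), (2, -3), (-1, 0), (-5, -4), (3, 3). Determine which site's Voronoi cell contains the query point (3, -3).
Nearest site = (2, -3)

The Voronoi cell of site s contains exactly those query points closer to s than to any other site. Compute squared distances from q = (3, -3) to each site:
  (2 − 3)² + (-3 − -3)² = 1
  (-1 − 3)² + (0 − -3)² = 25
  (3 − 3)² + (3 − -3)² = 36
  (-5 − 3)² + (-4 − -3)² = 65
  (-3 − 3)² + (4 − -3)² = 85
Minimum is attained by (2, -3), so q lies in its Voronoi cell.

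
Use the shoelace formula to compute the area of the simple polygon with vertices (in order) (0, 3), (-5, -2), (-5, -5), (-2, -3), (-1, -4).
Area = 37/2

Shoelace formula: Area = (1/2) |Σ_i (x_i · y_{i+1} − x_{i+1} · y_i)| (indices mod n). Compute each cross term:
  (0)(-2) − (-5)(3) = 15
  (-5)(-5) − (-5)(-2) = 15
  (-5)(-3) − (-2)(-5) = 5
  (-2)(-4) − (-1)(-3) = 5
  (-1)(3) − (0)(-4) = -3
Sum = 37, so (signed) Area = 37/2 = 37/2, |Area| = 37/2.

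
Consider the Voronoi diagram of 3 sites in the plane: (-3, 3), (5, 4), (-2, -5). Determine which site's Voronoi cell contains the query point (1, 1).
Nearest site = (-3, 3)

The Voronoi cell of site s contains exactly those query points closer to s than to any other site. Compute squared distances from q = (1, 1) to each site:
  (-3 − 1)² + (3 − 1)² = 20
  (5 − 1)² + (4 − 1)² = 25
  (-2 − 1)² + (-5 − 1)² = 45
Minimum is attained by (-3, 3), so q lies in its Voronoi cell.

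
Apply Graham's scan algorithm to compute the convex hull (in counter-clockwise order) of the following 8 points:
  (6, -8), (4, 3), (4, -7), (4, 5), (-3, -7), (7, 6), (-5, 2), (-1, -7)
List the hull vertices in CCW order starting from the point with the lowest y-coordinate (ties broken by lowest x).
Hull (CCW) = [(6, -8), (7, 6), (-5, 2), (-3, -7)]

Graham scan procedure:
  1. Find the pivot p₀ = point with lowest y (tie → lowest x): (6, -8).
  2. Sort the remaining points by polar angle around p₀.
  3. Walk through sorted points, maintaining a stack; pop the top while the last three entries make a non-left turn (cross product ≤ 0).
  4. Final stack is the convex hull in CCW order: (6, -8), (7, 6), (-5, 2), (-3, -7).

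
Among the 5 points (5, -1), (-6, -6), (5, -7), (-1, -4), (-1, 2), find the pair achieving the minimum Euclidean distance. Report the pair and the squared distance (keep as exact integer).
Pair = ((-6, -6), (-1, -4)); squared distance = 29

Compute all C(5, 2) = 10 pairwise squared distances (x_i − x_j)² + (y_i − y_j)². The minimum is 29, attained by the pair ((-6, -6), (-1, -4)).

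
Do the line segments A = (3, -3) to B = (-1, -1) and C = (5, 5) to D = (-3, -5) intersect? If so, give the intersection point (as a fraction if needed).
Yes; intersection at (-1/7, -10/7) (t = 11/14 on AB, s = 9/14 on CD)

Parametrize AB as A + t(B − A) = (3 + -4 t, -3 + 2 t) and CD as C + s(D − C) = (5 + -8 s, 5 + -10 s). Solve the linear system for (t, s). Determinant = -56 ≠ 0, so a unique intersection of the containing lines exists. Solution: t = 11/14, s = 9/14 — both in [0, 1], so the segments cross. Intersection point: (-1/7, -10/7).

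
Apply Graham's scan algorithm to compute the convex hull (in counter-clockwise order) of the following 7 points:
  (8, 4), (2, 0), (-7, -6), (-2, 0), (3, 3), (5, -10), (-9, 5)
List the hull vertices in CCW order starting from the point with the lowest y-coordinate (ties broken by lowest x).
Hull (CCW) = [(5, -10), (8, 4), (-9, 5), (-7, -6)]

Graham scan procedure:
  1. Find the pivot p₀ = point with lowest y (tie → lowest x): (5, -10).
  2. Sort the remaining points by polar angle around p₀.
  3. Walk through sorted points, maintaining a stack; pop the top while the last three entries make a non-left turn (cross product ≤ 0).
  4. Final stack is the convex hull in CCW order: (5, -10), (8, 4), (-9, 5), (-7, -6).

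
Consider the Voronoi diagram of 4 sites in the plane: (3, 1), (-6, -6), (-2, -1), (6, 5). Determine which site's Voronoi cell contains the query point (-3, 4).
Nearest site = (-2, -1)

The Voronoi cell of site s contains exactly those query points closer to s than to any other site. Compute squared distances from q = (-3, 4) to each site:
  (-2 − -3)² + (-1 − 4)² = 26
  (3 − -3)² + (1 − 4)² = 45
  (6 − -3)² + (5 − 4)² = 82
  (-6 − -3)² + (-6 − 4)² = 109
Minimum is attained by (-2, -1), so q lies in its Voronoi cell.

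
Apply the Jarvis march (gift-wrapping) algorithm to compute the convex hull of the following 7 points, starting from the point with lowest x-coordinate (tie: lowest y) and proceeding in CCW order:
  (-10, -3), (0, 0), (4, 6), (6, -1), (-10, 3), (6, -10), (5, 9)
Hull (CCW) = [(-10, -3), (6, -10), (6, -1), (5, 9), (-10, 3)]

Jarvis march: at each step, from the current hull vertex p, select the next vertex q as the point such that every other point lies strictly to the left of (or on) the directed line p → q. (Equivalently: for every other point r, the cross product (q − p) × (r − p) ≥ 0.)
Starting point (lowest x, tie lowest y): (-10, -3). Wrap until returning to start. Resulting hull: (-10, -3), (6, -10), (6, -1), (5, 9), (-10, 3).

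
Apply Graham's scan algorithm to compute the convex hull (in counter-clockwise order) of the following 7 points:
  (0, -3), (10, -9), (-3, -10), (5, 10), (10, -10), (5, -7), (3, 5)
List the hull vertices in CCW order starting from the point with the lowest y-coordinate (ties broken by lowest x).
Hull (CCW) = [(-3, -10), (10, -10), (10, -9), (5, 10)]

Graham scan procedure:
  1. Find the pivot p₀ = point with lowest y (tie → lowest x): (-3, -10).
  2. Sort the remaining points by polar angle around p₀.
  3. Walk through sorted points, maintaining a stack; pop the top while the last three entries make a non-left turn (cross product ≤ 0).
  4. Final stack is the convex hull in CCW order: (-3, -10), (10, -10), (10, -9), (5, 10).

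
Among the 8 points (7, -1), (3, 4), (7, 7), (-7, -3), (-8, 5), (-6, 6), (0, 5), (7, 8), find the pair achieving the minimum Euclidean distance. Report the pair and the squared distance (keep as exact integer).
Pair = ((7, 7), (7, 8)); squared distance = 1

Compute all C(8, 2) = 28 pairwise squared distances (x_i − x_j)² + (y_i − y_j)². The minimum is 1, attained by the pair ((7, 7), (7, 8)).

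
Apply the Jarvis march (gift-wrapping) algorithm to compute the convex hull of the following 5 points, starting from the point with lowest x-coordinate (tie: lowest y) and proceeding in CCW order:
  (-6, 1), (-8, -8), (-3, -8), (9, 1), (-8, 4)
Hull (CCW) = [(-8, -8), (-3, -8), (9, 1), (-8, 4)]

Jarvis march: at each step, from the current hull vertex p, select the next vertex q as the point such that every other point lies strictly to the left of (or on) the directed line p → q. (Equivalently: for every other point r, the cross product (q − p) × (r − p) ≥ 0.)
Starting point (lowest x, tie lowest y): (-8, -8). Wrap until returning to start. Resulting hull: (-8, -8), (-3, -8), (9, 1), (-8, 4).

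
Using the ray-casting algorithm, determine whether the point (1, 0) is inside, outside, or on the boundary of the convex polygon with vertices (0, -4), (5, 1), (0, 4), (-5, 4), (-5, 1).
The point (1, 0) lies strictly inside the polygon

Cast a horizontal ray to the right from the query point and count how many polygon edges it crosses (each edge strictly once or zero times, handled with the usual half-open convention). 
Parity of crossings → odd ⇒ inside.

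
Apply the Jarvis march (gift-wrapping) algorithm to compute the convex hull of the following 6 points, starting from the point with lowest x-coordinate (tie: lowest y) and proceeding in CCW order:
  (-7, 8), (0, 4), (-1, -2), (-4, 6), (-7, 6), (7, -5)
Hull (CCW) = [(-7, 6), (-1, -2), (7, -5), (0, 4), (-7, 8)]

Jarvis march: at each step, from the current hull vertex p, select the next vertex q as the point such that every other point lies strictly to the left of (or on) the directed line p → q. (Equivalently: for every other point r, the cross product (q − p) × (r − p) ≥ 0.)
Starting point (lowest x, tie lowest y): (-7, 6). Wrap until returning to start. Resulting hull: (-7, 6), (-1, -2), (7, -5), (0, 4), (-7, 8).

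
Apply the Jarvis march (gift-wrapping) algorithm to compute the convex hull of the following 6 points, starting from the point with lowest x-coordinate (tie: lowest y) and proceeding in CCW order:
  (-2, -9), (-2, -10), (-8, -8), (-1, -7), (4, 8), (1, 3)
Hull (CCW) = [(-8, -8), (-2, -10), (4, 8)]

Jarvis march: at each step, from the current hull vertex p, select the next vertex q as the point such that every other point lies strictly to the left of (or on) the directed line p → q. (Equivalently: for every other point r, the cross product (q − p) × (r − p) ≥ 0.)
Starting point (lowest x, tie lowest y): (-8, -8). Wrap until returning to start. Resulting hull: (-8, -8), (-2, -10), (4, 8).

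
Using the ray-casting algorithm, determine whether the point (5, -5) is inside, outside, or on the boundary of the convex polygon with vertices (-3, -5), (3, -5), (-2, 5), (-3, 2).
The point (5, -5) lies strictly outside the polygon

Cast a horizontal ray to the right from the query point and count how many polygon edges it crosses (each edge strictly once or zero times, handled with the usual half-open convention). 
Parity of crossings → even ⇒ outside.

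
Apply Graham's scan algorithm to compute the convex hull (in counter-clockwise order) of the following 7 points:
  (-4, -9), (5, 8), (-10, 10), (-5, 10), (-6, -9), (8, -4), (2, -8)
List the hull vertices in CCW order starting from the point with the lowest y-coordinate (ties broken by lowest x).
Hull (CCW) = [(-6, -9), (-4, -9), (2, -8), (8, -4), (5, 8), (-5, 10), (-10, 10)]

Graham scan procedure:
  1. Find the pivot p₀ = point with lowest y (tie → lowest x): (-6, -9).
  2. Sort the remaining points by polar angle around p₀.
  3. Walk through sorted points, maintaining a stack; pop the top while the last three entries make a non-left turn (cross product ≤ 0).
  4. Final stack is the convex hull in CCW order: (-6, -9), (-4, -9), (2, -8), (8, -4), (5, 8), (-5, 10), (-10, 10).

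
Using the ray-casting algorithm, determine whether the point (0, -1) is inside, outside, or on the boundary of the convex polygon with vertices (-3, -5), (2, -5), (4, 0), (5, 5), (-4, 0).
The point (0, -1) lies strictly inside the polygon

Cast a horizontal ray to the right from the query point and count how many polygon edges it crosses (each edge strictly once or zero times, handled with the usual half-open convention). 
Parity of crossings → odd ⇒ inside.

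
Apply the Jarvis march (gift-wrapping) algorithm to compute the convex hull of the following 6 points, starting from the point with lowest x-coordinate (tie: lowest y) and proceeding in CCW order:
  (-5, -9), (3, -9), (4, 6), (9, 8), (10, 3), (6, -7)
Hull (CCW) = [(-5, -9), (3, -9), (6, -7), (10, 3), (9, 8), (4, 6)]

Jarvis march: at each step, from the current hull vertex p, select the next vertex q as the point such that every other point lies strictly to the left of (or on) the directed line p → q. (Equivalently: for every other point r, the cross product (q − p) × (r − p) ≥ 0.)
Starting point (lowest x, tie lowest y): (-5, -9). Wrap until returning to start. Resulting hull: (-5, -9), (3, -9), (6, -7), (10, 3), (9, 8), (4, 6).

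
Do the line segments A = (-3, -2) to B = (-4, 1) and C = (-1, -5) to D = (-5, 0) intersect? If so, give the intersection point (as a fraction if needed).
No (intersection of containing lines falls outside at least one segment)

Parametrize and solve: t = -2/7, s = 3/7. At least one of these is outside [0, 1], so the segments do not intersect.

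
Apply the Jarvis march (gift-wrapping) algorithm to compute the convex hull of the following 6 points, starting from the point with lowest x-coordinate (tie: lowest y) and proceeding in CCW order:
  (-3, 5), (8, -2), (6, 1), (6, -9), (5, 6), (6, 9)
Hull (CCW) = [(-3, 5), (6, -9), (8, -2), (6, 9)]

Jarvis march: at each step, from the current hull vertex p, select the next vertex q as the point such that every other point lies strictly to the left of (or on) the directed line p → q. (Equivalently: for every other point r, the cross product (q − p) × (r − p) ≥ 0.)
Starting point (lowest x, tie lowest y): (-3, 5). Wrap until returning to start. Resulting hull: (-3, 5), (6, -9), (8, -2), (6, 9).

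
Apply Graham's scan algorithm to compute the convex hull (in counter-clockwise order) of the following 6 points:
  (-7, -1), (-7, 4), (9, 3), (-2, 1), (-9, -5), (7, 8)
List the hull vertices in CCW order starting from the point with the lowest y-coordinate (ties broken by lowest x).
Hull (CCW) = [(-9, -5), (9, 3), (7, 8), (-7, 4)]

Graham scan procedure:
  1. Find the pivot p₀ = point with lowest y (tie → lowest x): (-9, -5).
  2. Sort the remaining points by polar angle around p₀.
  3. Walk through sorted points, maintaining a stack; pop the top while the last three entries make a non-left turn (cross product ≤ 0).
  4. Final stack is the convex hull in CCW order: (-9, -5), (9, 3), (7, 8), (-7, 4).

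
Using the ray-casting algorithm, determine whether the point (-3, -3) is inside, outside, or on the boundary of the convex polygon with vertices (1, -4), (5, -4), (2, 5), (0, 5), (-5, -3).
The point (-3, -3) lies strictly inside the polygon

Cast a horizontal ray to the right from the query point and count how many polygon edges it crosses (each edge strictly once or zero times, handled with the usual half-open convention). 
Parity of crossings → odd ⇒ inside.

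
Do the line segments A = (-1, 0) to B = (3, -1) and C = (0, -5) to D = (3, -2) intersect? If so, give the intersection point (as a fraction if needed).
No (intersection of containing lines falls outside at least one segment)

Parametrize and solve: t = 6/5, s = 19/15. At least one of these is outside [0, 1], so the segments do not intersect.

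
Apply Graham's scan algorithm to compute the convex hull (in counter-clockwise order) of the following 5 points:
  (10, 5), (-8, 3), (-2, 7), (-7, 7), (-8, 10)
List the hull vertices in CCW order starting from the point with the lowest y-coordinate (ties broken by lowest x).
Hull (CCW) = [(-8, 3), (10, 5), (-8, 10)]

Graham scan procedure:
  1. Find the pivot p₀ = point with lowest y (tie → lowest x): (-8, 3).
  2. Sort the remaining points by polar angle around p₀.
  3. Walk through sorted points, maintaining a stack; pop the top while the last three entries make a non-left turn (cross product ≤ 0).
  4. Final stack is the convex hull in CCW order: (-8, 3), (10, 5), (-8, 10).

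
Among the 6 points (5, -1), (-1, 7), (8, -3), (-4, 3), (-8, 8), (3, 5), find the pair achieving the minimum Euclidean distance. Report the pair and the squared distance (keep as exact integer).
Pair = ((5, -1), (8, -3)); squared distance = 13

Compute all C(6, 2) = 15 pairwise squared distances (x_i − x_j)² + (y_i − y_j)². The minimum is 13, attained by the pair ((5, -1), (8, -3)).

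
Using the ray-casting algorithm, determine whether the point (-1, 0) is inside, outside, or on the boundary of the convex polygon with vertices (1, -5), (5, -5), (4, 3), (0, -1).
The point (-1, 0) lies strictly outside the polygon

Cast a horizontal ray to the right from the query point and count how many polygon edges it crosses (each edge strictly once or zero times, handled with the usual half-open convention). 
Parity of crossings → even ⇒ outside.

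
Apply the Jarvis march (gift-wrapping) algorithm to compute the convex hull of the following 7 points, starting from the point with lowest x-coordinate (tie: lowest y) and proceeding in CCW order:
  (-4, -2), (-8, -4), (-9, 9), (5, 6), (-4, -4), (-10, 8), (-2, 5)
Hull (CCW) = [(-10, 8), (-8, -4), (-4, -4), (5, 6), (-9, 9)]

Jarvis march: at each step, from the current hull vertex p, select the next vertex q as the point such that every other point lies strictly to the left of (or on) the directed line p → q. (Equivalently: for every other point r, the cross product (q − p) × (r − p) ≥ 0.)
Starting point (lowest x, tie lowest y): (-10, 8). Wrap until returning to start. Resulting hull: (-10, 8), (-8, -4), (-4, -4), (5, 6), (-9, 9).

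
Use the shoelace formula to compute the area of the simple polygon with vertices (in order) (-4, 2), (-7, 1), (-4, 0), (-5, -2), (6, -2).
Area = 24

Shoelace formula: Area = (1/2) |Σ_i (x_i · y_{i+1} − x_{i+1} · y_i)| (indices mod n). Compute each cross term:
  (-4)(1) − (-7)(2) = 10
  (-7)(0) − (-4)(1) = 4
  (-4)(-2) − (-5)(0) = 8
  (-5)(-2) − (6)(-2) = 22
  (6)(2) − (-4)(-2) = 4
Sum = 48, so (signed) Area = 48/2 = 24, |Area| = 24.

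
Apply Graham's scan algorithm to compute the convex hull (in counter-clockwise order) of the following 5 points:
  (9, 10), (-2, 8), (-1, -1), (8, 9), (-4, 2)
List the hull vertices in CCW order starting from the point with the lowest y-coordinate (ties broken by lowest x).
Hull (CCW) = [(-1, -1), (9, 10), (-2, 8), (-4, 2)]

Graham scan procedure:
  1. Find the pivot p₀ = point with lowest y (tie → lowest x): (-1, -1).
  2. Sort the remaining points by polar angle around p₀.
  3. Walk through sorted points, maintaining a stack; pop the top while the last three entries make a non-left turn (cross product ≤ 0).
  4. Final stack is the convex hull in CCW order: (-1, -1), (9, 10), (-2, 8), (-4, 2).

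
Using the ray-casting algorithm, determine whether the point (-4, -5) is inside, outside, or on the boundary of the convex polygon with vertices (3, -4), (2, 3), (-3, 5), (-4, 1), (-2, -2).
The point (-4, -5) lies strictly outside the polygon

Cast a horizontal ray to the right from the query point and count how many polygon edges it crosses (each edge strictly once or zero times, handled with the usual half-open convention). 
Parity of crossings → even ⇒ outside.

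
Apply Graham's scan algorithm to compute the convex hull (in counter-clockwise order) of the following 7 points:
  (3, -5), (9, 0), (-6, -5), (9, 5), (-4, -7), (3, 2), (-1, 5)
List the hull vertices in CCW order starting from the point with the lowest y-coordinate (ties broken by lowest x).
Hull (CCW) = [(-4, -7), (3, -5), (9, 0), (9, 5), (-1, 5), (-6, -5)]

Graham scan procedure:
  1. Find the pivot p₀ = point with lowest y (tie → lowest x): (-4, -7).
  2. Sort the remaining points by polar angle around p₀.
  3. Walk through sorted points, maintaining a stack; pop the top while the last three entries make a non-left turn (cross product ≤ 0).
  4. Final stack is the convex hull in CCW order: (-4, -7), (3, -5), (9, 0), (9, 5), (-1, 5), (-6, -5).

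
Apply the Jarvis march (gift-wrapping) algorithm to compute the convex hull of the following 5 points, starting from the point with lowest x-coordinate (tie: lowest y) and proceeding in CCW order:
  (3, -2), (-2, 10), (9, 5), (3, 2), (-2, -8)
Hull (CCW) = [(-2, -8), (9, 5), (-2, 10)]

Jarvis march: at each step, from the current hull vertex p, select the next vertex q as the point such that every other point lies strictly to the left of (or on) the directed line p → q. (Equivalently: for every other point r, the cross product (q − p) × (r − p) ≥ 0.)
Starting point (lowest x, tie lowest y): (-2, -8). Wrap until returning to start. Resulting hull: (-2, -8), (9, 5), (-2, 10).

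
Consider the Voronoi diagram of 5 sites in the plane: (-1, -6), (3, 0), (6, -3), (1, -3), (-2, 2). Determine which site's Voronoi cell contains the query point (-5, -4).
Nearest site = (-1, -6)

The Voronoi cell of site s contains exactly those query points closer to s than to any other site. Compute squared distances from q = (-5, -4) to each site:
  (-1 − -5)² + (-6 − -4)² = 20
  (1 − -5)² + (-3 − -4)² = 37
  (-2 − -5)² + (2 − -4)² = 45
  (3 − -5)² + (0 − -4)² = 80
  (6 − -5)² + (-3 − -4)² = 122
Minimum is attained by (-1, -6), so q lies in its Voronoi cell.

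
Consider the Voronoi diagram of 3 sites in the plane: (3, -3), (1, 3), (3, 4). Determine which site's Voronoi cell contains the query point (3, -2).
Nearest site = (3, -3)

The Voronoi cell of site s contains exactly those query points closer to s than to any other site. Compute squared distances from q = (3, -2) to each site:
  (3 − 3)² + (-3 − -2)² = 1
  (1 − 3)² + (3 − -2)² = 29
  (3 − 3)² + (4 − -2)² = 36
Minimum is attained by (3, -3), so q lies in its Voronoi cell.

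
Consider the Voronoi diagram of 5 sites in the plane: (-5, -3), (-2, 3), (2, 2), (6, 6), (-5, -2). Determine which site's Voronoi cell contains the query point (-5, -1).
Nearest site = (-5, -2)

The Voronoi cell of site s contains exactly those query points closer to s than to any other site. Compute squared distances from q = (-5, -1) to each site:
  (-5 − -5)² + (-2 − -1)² = 1
  (-5 − -5)² + (-3 − -1)² = 4
  (-2 − -5)² + (3 − -1)² = 25
  (2 − -5)² + (2 − -1)² = 58
  (6 − -5)² + (6 − -1)² = 170
Minimum is attained by (-5, -2), so q lies in its Voronoi cell.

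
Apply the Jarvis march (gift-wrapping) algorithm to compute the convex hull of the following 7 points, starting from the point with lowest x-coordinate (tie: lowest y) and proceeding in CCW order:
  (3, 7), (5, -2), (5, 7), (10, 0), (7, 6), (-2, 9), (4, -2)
Hull (CCW) = [(-2, 9), (4, -2), (5, -2), (10, 0), (7, 6), (5, 7)]

Jarvis march: at each step, from the current hull vertex p, select the next vertex q as the point such that every other point lies strictly to the left of (or on) the directed line p → q. (Equivalently: for every other point r, the cross product (q − p) × (r − p) ≥ 0.)
Starting point (lowest x, tie lowest y): (-2, 9). Wrap until returning to start. Resulting hull: (-2, 9), (4, -2), (5, -2), (10, 0), (7, 6), (5, 7).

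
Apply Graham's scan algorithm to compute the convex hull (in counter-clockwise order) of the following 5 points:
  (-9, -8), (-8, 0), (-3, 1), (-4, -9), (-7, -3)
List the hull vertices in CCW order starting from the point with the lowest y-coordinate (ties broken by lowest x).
Hull (CCW) = [(-4, -9), (-3, 1), (-8, 0), (-9, -8)]

Graham scan procedure:
  1. Find the pivot p₀ = point with lowest y (tie → lowest x): (-4, -9).
  2. Sort the remaining points by polar angle around p₀.
  3. Walk through sorted points, maintaining a stack; pop the top while the last three entries make a non-left turn (cross product ≤ 0).
  4. Final stack is the convex hull in CCW order: (-4, -9), (-3, 1), (-8, 0), (-9, -8).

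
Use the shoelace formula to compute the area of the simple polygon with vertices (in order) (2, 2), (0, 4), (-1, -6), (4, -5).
Area = 59/2

Shoelace formula: Area = (1/2) |Σ_i (x_i · y_{i+1} − x_{i+1} · y_i)| (indices mod n). Compute each cross term:
  (2)(4) − (0)(2) = 8
  (0)(-6) − (-1)(4) = 4
  (-1)(-5) − (4)(-6) = 29
  (4)(2) − (2)(-5) = 18
Sum = 59, so (signed) Area = 59/2 = 59/2, |Area| = 59/2.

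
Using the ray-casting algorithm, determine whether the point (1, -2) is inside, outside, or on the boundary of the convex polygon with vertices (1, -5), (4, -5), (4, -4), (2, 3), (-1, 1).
The point (1, -2) lies strictly inside the polygon

Cast a horizontal ray to the right from the query point and count how many polygon edges it crosses (each edge strictly once or zero times, handled with the usual half-open convention). 
Parity of crossings → odd ⇒ inside.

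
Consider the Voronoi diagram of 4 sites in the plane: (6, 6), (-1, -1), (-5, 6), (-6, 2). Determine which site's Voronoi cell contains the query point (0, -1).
Nearest site = (-1, -1)

The Voronoi cell of site s contains exactly those query points closer to s than to any other site. Compute squared distances from q = (0, -1) to each site:
  (-1 − 0)² + (-1 − -1)² = 1
  (-6 − 0)² + (2 − -1)² = 45
  (-5 − 0)² + (6 − -1)² = 74
  (6 − 0)² + (6 − -1)² = 85
Minimum is attained by (-1, -1), so q lies in its Voronoi cell.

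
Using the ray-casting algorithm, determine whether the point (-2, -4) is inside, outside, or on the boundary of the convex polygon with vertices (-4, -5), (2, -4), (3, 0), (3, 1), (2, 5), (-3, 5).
The point (-2, -4) lies strictly inside the polygon

Cast a horizontal ray to the right from the query point and count how many polygon edges it crosses (each edge strictly once or zero times, handled with the usual half-open convention). 
Parity of crossings → odd ⇒ inside.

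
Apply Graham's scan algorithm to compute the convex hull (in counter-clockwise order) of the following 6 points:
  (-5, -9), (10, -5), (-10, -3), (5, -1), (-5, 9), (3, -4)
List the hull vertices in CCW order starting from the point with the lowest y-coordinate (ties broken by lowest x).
Hull (CCW) = [(-5, -9), (10, -5), (-5, 9), (-10, -3)]

Graham scan procedure:
  1. Find the pivot p₀ = point with lowest y (tie → lowest x): (-5, -9).
  2. Sort the remaining points by polar angle around p₀.
  3. Walk through sorted points, maintaining a stack; pop the top while the last three entries make a non-left turn (cross product ≤ 0).
  4. Final stack is the convex hull in CCW order: (-5, -9), (10, -5), (-5, 9), (-10, -3).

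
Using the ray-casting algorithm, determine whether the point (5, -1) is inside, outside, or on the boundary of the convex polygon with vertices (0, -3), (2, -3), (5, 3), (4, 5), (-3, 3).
The point (5, -1) lies strictly outside the polygon

Cast a horizontal ray to the right from the query point and count how many polygon edges it crosses (each edge strictly once or zero times, handled with the usual half-open convention). 
Parity of crossings → even ⇒ outside.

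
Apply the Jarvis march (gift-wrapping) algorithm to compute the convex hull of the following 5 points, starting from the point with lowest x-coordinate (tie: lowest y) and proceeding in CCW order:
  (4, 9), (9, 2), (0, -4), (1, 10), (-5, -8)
Hull (CCW) = [(-5, -8), (9, 2), (4, 9), (1, 10)]

Jarvis march: at each step, from the current hull vertex p, select the next vertex q as the point such that every other point lies strictly to the left of (or on) the directed line p → q. (Equivalently: for every other point r, the cross product (q − p) × (r − p) ≥ 0.)
Starting point (lowest x, tie lowest y): (-5, -8). Wrap until returning to start. Resulting hull: (-5, -8), (9, 2), (4, 9), (1, 10).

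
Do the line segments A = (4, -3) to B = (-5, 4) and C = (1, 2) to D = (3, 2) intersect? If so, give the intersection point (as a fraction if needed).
No (intersection of containing lines falls outside at least one segment)

Parametrize and solve: t = 5/7, s = -12/7. At least one of these is outside [0, 1], so the segments do not intersect.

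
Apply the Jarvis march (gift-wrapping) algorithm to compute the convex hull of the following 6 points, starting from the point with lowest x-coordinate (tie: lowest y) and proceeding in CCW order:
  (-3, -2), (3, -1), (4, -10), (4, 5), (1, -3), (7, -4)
Hull (CCW) = [(-3, -2), (4, -10), (7, -4), (4, 5)]

Jarvis march: at each step, from the current hull vertex p, select the next vertex q as the point such that every other point lies strictly to the left of (or on) the directed line p → q. (Equivalently: for every other point r, the cross product (q − p) × (r − p) ≥ 0.)
Starting point (lowest x, tie lowest y): (-3, -2). Wrap until returning to start. Resulting hull: (-3, -2), (4, -10), (7, -4), (4, 5).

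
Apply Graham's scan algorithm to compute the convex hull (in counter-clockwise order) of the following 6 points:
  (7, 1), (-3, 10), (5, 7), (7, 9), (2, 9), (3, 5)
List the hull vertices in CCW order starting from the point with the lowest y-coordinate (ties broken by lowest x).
Hull (CCW) = [(7, 1), (7, 9), (-3, 10)]

Graham scan procedure:
  1. Find the pivot p₀ = point with lowest y (tie → lowest x): (7, 1).
  2. Sort the remaining points by polar angle around p₀.
  3. Walk through sorted points, maintaining a stack; pop the top while the last three entries make a non-left turn (cross product ≤ 0).
  4. Final stack is the convex hull in CCW order: (7, 1), (7, 9), (-3, 10).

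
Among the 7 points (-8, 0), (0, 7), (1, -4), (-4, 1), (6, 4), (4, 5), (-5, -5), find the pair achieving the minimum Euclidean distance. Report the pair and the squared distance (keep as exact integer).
Pair = ((6, 4), (4, 5)); squared distance = 5

Compute all C(7, 2) = 21 pairwise squared distances (x_i − x_j)² + (y_i − y_j)². The minimum is 5, attained by the pair ((6, 4), (4, 5)).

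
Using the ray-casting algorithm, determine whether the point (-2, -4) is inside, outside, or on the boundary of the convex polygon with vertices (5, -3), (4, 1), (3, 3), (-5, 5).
The point (-2, -4) lies strictly outside the polygon

Cast a horizontal ray to the right from the query point and count how many polygon edges it crosses (each edge strictly once or zero times, handled with the usual half-open convention). 
Parity of crossings → even ⇒ outside.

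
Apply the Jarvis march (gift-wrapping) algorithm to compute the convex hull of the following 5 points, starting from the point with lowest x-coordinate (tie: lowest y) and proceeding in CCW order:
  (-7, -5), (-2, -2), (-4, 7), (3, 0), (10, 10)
Hull (CCW) = [(-7, -5), (3, 0), (10, 10), (-4, 7)]

Jarvis march: at each step, from the current hull vertex p, select the next vertex q as the point such that every other point lies strictly to the left of (or on) the directed line p → q. (Equivalently: for every other point r, the cross product (q − p) × (r − p) ≥ 0.)
Starting point (lowest x, tie lowest y): (-7, -5). Wrap until returning to start. Resulting hull: (-7, -5), (3, 0), (10, 10), (-4, 7).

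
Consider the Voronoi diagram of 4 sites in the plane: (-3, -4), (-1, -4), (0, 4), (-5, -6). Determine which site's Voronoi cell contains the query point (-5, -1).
Nearest site = (-3, -4)

The Voronoi cell of site s contains exactly those query points closer to s than to any other site. Compute squared distances from q = (-5, -1) to each site:
  (-3 − -5)² + (-4 − -1)² = 13
  (-5 − -5)² + (-6 − -1)² = 25
  (-1 − -5)² + (-4 − -1)² = 25
  (0 − -5)² + (4 − -1)² = 50
Minimum is attained by (-3, -4), so q lies in its Voronoi cell.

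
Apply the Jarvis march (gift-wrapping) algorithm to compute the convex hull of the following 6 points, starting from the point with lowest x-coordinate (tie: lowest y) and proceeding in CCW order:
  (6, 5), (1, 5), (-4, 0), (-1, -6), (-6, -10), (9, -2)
Hull (CCW) = [(-6, -10), (9, -2), (6, 5), (1, 5), (-4, 0)]

Jarvis march: at each step, from the current hull vertex p, select the next vertex q as the point such that every other point lies strictly to the left of (or on) the directed line p → q. (Equivalently: for every other point r, the cross product (q − p) × (r − p) ≥ 0.)
Starting point (lowest x, tie lowest y): (-6, -10). Wrap until returning to start. Resulting hull: (-6, -10), (9, -2), (6, 5), (1, 5), (-4, 0).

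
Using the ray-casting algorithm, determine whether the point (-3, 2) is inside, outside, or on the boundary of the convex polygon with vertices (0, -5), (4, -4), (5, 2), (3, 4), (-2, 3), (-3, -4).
The point (-3, 2) lies strictly outside the polygon

Cast a horizontal ray to the right from the query point and count how many polygon edges it crosses (each edge strictly once or zero times, handled with the usual half-open convention). 
Parity of crossings → even ⇒ outside.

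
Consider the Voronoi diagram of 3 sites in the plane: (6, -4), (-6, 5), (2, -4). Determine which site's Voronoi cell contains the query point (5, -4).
Nearest site = (6, -4)

The Voronoi cell of site s contains exactly those query points closer to s than to any other site. Compute squared distances from q = (5, -4) to each site:
  (6 − 5)² + (-4 − -4)² = 1
  (2 − 5)² + (-4 − -4)² = 9
  (-6 − 5)² + (5 − -4)² = 202
Minimum is attained by (6, -4), so q lies in its Voronoi cell.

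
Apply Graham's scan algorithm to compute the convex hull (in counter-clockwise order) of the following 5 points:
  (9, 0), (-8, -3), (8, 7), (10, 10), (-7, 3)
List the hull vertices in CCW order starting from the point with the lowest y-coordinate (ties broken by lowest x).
Hull (CCW) = [(-8, -3), (9, 0), (10, 10), (-7, 3)]

Graham scan procedure:
  1. Find the pivot p₀ = point with lowest y (tie → lowest x): (-8, -3).
  2. Sort the remaining points by polar angle around p₀.
  3. Walk through sorted points, maintaining a stack; pop the top while the last three entries make a non-left turn (cross product ≤ 0).
  4. Final stack is the convex hull in CCW order: (-8, -3), (9, 0), (10, 10), (-7, 3).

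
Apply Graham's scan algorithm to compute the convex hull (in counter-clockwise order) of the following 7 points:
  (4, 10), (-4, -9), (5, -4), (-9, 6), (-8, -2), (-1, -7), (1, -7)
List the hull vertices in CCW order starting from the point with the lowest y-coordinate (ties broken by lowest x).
Hull (CCW) = [(-4, -9), (1, -7), (5, -4), (4, 10), (-9, 6), (-8, -2)]

Graham scan procedure:
  1. Find the pivot p₀ = point with lowest y (tie → lowest x): (-4, -9).
  2. Sort the remaining points by polar angle around p₀.
  3. Walk through sorted points, maintaining a stack; pop the top while the last three entries make a non-left turn (cross product ≤ 0).
  4. Final stack is the convex hull in CCW order: (-4, -9), (1, -7), (5, -4), (4, 10), (-9, 6), (-8, -2).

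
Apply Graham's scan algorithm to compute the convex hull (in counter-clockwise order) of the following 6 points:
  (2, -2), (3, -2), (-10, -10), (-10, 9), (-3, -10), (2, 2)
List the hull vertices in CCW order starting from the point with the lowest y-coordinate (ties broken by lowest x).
Hull (CCW) = [(-10, -10), (-3, -10), (3, -2), (2, 2), (-10, 9)]

Graham scan procedure:
  1. Find the pivot p₀ = point with lowest y (tie → lowest x): (-10, -10).
  2. Sort the remaining points by polar angle around p₀.
  3. Walk through sorted points, maintaining a stack; pop the top while the last three entries make a non-left turn (cross product ≤ 0).
  4. Final stack is the convex hull in CCW order: (-10, -10), (-3, -10), (3, -2), (2, 2), (-10, 9).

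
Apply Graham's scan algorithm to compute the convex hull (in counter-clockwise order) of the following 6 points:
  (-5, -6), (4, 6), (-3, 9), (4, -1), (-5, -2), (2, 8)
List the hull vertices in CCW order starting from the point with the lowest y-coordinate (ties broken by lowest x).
Hull (CCW) = [(-5, -6), (4, -1), (4, 6), (2, 8), (-3, 9), (-5, -2)]

Graham scan procedure:
  1. Find the pivot p₀ = point with lowest y (tie → lowest x): (-5, -6).
  2. Sort the remaining points by polar angle around p₀.
  3. Walk through sorted points, maintaining a stack; pop the top while the last three entries make a non-left turn (cross product ≤ 0).
  4. Final stack is the convex hull in CCW order: (-5, -6), (4, -1), (4, 6), (2, 8), (-3, 9), (-5, -2).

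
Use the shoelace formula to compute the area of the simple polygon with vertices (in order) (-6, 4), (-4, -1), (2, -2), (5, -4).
Area = 15

Shoelace formula: Area = (1/2) |Σ_i (x_i · y_{i+1} − x_{i+1} · y_i)| (indices mod n). Compute each cross term:
  (-6)(-1) − (-4)(4) = 22
  (-4)(-2) − (2)(-1) = 10
  (2)(-4) − (5)(-2) = 2
  (5)(4) − (-6)(-4) = -4
Sum = 30, so (signed) Area = 30/2 = 15, |Area| = 15.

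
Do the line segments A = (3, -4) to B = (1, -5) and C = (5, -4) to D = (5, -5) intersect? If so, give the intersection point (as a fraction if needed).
No (intersection of containing lines falls outside at least one segment)

Parametrize and solve: t = -1, s = -1. At least one of these is outside [0, 1], so the segments do not intersect.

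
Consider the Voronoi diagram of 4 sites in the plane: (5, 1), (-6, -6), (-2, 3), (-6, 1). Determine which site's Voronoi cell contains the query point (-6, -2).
Nearest site = (-6, 1)

The Voronoi cell of site s contains exactly those query points closer to s than to any other site. Compute squared distances from q = (-6, -2) to each site:
  (-6 − -6)² + (1 − -2)² = 9
  (-6 − -6)² + (-6 − -2)² = 16
  (-2 − -6)² + (3 − -2)² = 41
  (5 − -6)² + (1 − -2)² = 130
Minimum is attained by (-6, 1), so q lies in its Voronoi cell.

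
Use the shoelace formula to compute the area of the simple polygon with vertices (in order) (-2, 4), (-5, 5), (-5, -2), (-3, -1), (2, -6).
Area = 30

Shoelace formula: Area = (1/2) |Σ_i (x_i · y_{i+1} − x_{i+1} · y_i)| (indices mod n). Compute each cross term:
  (-2)(5) − (-5)(4) = 10
  (-5)(-2) − (-5)(5) = 35
  (-5)(-1) − (-3)(-2) = -1
  (-3)(-6) − (2)(-1) = 20
  (2)(4) − (-2)(-6) = -4
Sum = 60, so (signed) Area = 60/2 = 30, |Area| = 30.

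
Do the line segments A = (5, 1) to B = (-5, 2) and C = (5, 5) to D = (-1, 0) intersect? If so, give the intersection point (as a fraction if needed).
Yes; intersection at (5/7, 10/7) (t = 3/7 on AB, s = 5/7 on CD)

Parametrize AB as A + t(B − A) = (5 + -10 t, 1 + 1 t) and CD as C + s(D − C) = (5 + -6 s, 5 + -5 s). Solve the linear system for (t, s). Determinant = -56 ≠ 0, so a unique intersection of the containing lines exists. Solution: t = 3/7, s = 5/7 — both in [0, 1], so the segments cross. Intersection point: (5/7, 10/7).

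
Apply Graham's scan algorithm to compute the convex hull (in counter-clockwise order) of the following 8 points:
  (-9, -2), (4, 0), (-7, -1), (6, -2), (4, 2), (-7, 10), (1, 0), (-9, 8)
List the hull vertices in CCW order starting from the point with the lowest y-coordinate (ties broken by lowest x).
Hull (CCW) = [(-9, -2), (6, -2), (4, 2), (-7, 10), (-9, 8)]

Graham scan procedure:
  1. Find the pivot p₀ = point with lowest y (tie → lowest x): (-9, -2).
  2. Sort the remaining points by polar angle around p₀.
  3. Walk through sorted points, maintaining a stack; pop the top while the last three entries make a non-left turn (cross product ≤ 0).
  4. Final stack is the convex hull in CCW order: (-9, -2), (6, -2), (4, 2), (-7, 10), (-9, 8).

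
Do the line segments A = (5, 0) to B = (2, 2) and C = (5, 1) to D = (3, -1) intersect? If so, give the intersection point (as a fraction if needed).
Yes; intersection at (22/5, 2/5) (t = 1/5 on AB, s = 3/10 on CD)

Parametrize AB as A + t(B − A) = (5 + -3 t, 0 + 2 t) and CD as C + s(D − C) = (5 + -2 s, 1 + -2 s). Solve the linear system for (t, s). Determinant = -10 ≠ 0, so a unique intersection of the containing lines exists. Solution: t = 1/5, s = 3/10 — both in [0, 1], so the segments cross. Intersection point: (22/5, 2/5).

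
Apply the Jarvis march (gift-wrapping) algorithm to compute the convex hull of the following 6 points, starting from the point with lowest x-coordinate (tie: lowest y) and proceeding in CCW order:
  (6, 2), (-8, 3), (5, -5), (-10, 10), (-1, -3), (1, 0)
Hull (CCW) = [(-10, 10), (-8, 3), (-1, -3), (5, -5), (6, 2)]

Jarvis march: at each step, from the current hull vertex p, select the next vertex q as the point such that every other point lies strictly to the left of (or on) the directed line p → q. (Equivalently: for every other point r, the cross product (q − p) × (r − p) ≥ 0.)
Starting point (lowest x, tie lowest y): (-10, 10). Wrap until returning to start. Resulting hull: (-10, 10), (-8, 3), (-1, -3), (5, -5), (6, 2).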